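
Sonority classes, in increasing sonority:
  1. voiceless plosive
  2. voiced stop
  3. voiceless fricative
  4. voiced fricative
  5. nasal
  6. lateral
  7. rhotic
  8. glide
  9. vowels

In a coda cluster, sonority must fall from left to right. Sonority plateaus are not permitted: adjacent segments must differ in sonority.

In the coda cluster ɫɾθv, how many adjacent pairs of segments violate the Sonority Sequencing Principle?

/ɫ/ — lateral, sonority 6.
/ɾ/ — rhotic, sonority 7.
/θ/ — voiceless fricative, sonority 3.
/v/ — voiced fricative, sonority 4.
/ɫ/→/ɾ/: 6→7 (does not fall) — violation.
/ɾ/→/θ/: 7→3 (falls) — ok.
/θ/→/v/: 3→4 (does not fall) — violation.

2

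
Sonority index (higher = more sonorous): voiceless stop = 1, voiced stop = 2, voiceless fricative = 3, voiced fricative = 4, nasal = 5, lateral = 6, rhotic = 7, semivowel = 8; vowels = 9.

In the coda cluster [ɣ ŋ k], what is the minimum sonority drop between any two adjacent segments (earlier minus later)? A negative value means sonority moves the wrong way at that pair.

-1

/ɣ/: voiced fricative = 4.
/ŋ/: nasal = 5.
/k/: voiceless stop = 1.
/ɣ/→/ŋ/: change -1.
/ŋ/→/k/: change +4.
Minimum = -1.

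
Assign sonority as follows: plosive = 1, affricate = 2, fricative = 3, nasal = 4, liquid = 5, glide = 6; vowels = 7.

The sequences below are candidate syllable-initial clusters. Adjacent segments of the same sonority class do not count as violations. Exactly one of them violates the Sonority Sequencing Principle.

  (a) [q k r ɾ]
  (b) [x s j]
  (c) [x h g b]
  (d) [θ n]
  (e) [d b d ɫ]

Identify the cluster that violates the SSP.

c

(a) 1-1-5-5 → obeys
(b) 3-3-6 → obeys
(c) 3-3-1-1 → violates
(d) 3-4 → obeys
(e) 1-1-1-5 → obeys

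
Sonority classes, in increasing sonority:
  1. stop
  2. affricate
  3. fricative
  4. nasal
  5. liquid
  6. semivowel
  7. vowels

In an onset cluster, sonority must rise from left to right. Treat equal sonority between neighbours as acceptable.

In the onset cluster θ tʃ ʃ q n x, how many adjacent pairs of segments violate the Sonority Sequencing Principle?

3

/θ/ is a fricative (sonority 3).
/tʃ/ is an affricate (sonority 2).
/ʃ/ is a fricative (sonority 3).
/q/ is a stop (sonority 1).
/n/ is a nasal (sonority 4).
/x/ is a fricative (sonority 3).
/θ/→/tʃ/: 3→2 (does not rise) — violation.
/tʃ/→/ʃ/: 2→3 (rises) — ok.
/ʃ/→/q/: 3→1 (does not rise) — violation.
/q/→/n/: 1→4 (rises) — ok.
/n/→/x/: 4→3 (does not rise) — violation.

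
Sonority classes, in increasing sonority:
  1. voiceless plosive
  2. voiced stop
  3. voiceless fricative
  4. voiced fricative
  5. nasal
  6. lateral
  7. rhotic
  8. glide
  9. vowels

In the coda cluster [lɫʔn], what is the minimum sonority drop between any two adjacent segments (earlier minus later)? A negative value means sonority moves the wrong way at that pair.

-4

/l/ is a lateral (sonority 6).
/ɫ/ is a lateral (sonority 6).
/ʔ/ is a voiceless plosive (sonority 1).
/n/ is a nasal (sonority 5).
/l/→/ɫ/: change +0.
/ɫ/→/ʔ/: change +5.
/ʔ/→/n/: change -4.
Minimum = -4.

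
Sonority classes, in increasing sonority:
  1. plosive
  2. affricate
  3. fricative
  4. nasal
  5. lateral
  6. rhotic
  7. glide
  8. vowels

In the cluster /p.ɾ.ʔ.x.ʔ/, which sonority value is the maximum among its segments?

6

/p/ is a plosive (sonority 1).
/ɾ/ is a rhotic (sonority 6).
/ʔ/ is a plosive (sonority 1).
/x/ is a fricative (sonority 3).
/ʔ/ is a plosive (sonority 1).
The maximum is 6.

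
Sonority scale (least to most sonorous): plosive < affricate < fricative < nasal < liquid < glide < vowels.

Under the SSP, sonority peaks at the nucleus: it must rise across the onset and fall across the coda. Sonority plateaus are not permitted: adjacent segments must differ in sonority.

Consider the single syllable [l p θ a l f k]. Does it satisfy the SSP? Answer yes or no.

no

Onset: /l/ is a liquid (sonority 5), /p/ is a plosive (sonority 1), /θ/ is a fricative (sonority 3); then the nucleus /a/ (sonority 7).
Onset profile 5-1-3-7 — does not strictly rise throughout.
Coda: /l/ is a liquid (sonority 5), /f/ is a fricative (sonority 3), /k/ is a plosive (sonority 1).
Coda profile 7-5-3-1 — falls from the nucleus.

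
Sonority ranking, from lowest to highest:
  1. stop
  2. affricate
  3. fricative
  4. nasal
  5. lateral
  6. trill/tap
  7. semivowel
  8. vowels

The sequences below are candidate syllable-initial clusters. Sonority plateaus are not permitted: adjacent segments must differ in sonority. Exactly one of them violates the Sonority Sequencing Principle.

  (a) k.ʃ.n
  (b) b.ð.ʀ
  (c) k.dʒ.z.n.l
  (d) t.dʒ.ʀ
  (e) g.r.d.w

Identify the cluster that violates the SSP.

e

(a) 1-3-4 → obeys
(b) 1-3-6 → obeys
(c) 1-2-3-4-5 → obeys
(d) 1-2-6 → obeys
(e) 1-6-1-7 → violates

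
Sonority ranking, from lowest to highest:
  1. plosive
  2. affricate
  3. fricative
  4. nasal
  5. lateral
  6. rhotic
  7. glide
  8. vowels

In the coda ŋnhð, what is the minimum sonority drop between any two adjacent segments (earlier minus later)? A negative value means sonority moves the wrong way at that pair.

0

/ŋ/: nasal = 4.
/n/: nasal = 4.
/h/: fricative = 3.
/ð/: fricative = 3.
/ŋ/→/n/: change +0.
/n/→/h/: change +1.
/h/→/ð/: change +0.
Minimum = 0.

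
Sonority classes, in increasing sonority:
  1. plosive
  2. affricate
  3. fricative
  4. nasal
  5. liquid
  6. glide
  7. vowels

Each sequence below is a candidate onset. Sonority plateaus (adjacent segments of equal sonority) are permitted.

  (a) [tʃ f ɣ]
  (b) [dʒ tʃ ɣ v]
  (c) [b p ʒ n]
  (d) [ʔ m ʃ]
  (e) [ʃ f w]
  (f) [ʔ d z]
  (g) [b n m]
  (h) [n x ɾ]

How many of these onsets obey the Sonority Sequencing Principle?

6

(a) 2-3-3 → obeys
(b) 2-2-3-3 → obeys
(c) 1-1-3-4 → obeys
(d) 1-4-3 → violates
(e) 3-3-6 → obeys
(f) 1-1-3 → obeys
(g) 1-4-4 → obeys
(h) 4-3-5 → violates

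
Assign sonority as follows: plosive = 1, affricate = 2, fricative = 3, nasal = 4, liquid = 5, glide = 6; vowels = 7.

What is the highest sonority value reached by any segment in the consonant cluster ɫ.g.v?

/ɫ/ — liquid, sonority 5.
/g/ — plosive, sonority 1.
/v/ — fricative, sonority 3.
The maximum is 5.

5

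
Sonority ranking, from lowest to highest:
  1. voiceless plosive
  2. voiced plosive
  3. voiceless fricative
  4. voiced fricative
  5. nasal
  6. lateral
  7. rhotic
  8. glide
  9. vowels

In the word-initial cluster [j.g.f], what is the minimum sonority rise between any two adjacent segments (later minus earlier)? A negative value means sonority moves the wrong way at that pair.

/j/: glide = 8.
/g/: voiced plosive = 2.
/f/: voiceless fricative = 3.
/j/→/g/: change -6.
/g/→/f/: change +1.
Minimum = -6.

-6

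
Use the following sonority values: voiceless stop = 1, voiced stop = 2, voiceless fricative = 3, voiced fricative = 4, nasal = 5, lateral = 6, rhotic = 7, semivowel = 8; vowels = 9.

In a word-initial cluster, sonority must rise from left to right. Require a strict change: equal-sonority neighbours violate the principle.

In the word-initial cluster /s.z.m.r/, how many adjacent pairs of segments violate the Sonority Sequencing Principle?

/s/ is a voiceless fricative (sonority 3).
/z/ is a voiced fricative (sonority 4).
/m/ is a nasal (sonority 5).
/r/ is a rhotic (sonority 7).
/s/→/z/: 3→4 (rises) — ok.
/z/→/m/: 4→5 (rises) — ok.
/m/→/r/: 5→7 (rises) — ok.

0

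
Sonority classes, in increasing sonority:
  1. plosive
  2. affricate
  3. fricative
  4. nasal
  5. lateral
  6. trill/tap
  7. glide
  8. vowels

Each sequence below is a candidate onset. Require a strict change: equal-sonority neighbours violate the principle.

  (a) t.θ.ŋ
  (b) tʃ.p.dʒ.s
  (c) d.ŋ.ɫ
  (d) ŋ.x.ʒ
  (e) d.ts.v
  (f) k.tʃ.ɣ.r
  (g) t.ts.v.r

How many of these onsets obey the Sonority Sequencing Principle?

(a) t.θ.ŋ: profile 1-3-4 — obeys.
(b) tʃ.p.dʒ.s: profile 2-1-2-3 — violates.
(c) d.ŋ.ɫ: profile 1-4-5 — obeys.
(d) ŋ.x.ʒ: profile 4-3-3 — violates.
(e) d.ts.v: profile 1-2-3 — obeys.
(f) k.tʃ.ɣ.r: profile 1-2-3-6 — obeys.
(g) t.ts.v.r: profile 1-2-3-6 — obeys.

5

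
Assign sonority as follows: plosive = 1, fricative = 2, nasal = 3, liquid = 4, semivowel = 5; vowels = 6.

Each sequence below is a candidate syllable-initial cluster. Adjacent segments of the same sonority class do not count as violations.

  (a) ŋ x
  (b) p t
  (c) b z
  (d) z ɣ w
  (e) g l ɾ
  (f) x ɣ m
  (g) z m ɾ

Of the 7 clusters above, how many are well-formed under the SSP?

6

(a) ŋ x: profile 3-2 — violates.
(b) p t: profile 1-1 — obeys.
(c) b z: profile 1-2 — obeys.
(d) z ɣ w: profile 2-2-5 — obeys.
(e) g l ɾ: profile 1-4-4 — obeys.
(f) x ɣ m: profile 2-2-3 — obeys.
(g) z m ɾ: profile 2-3-4 — obeys.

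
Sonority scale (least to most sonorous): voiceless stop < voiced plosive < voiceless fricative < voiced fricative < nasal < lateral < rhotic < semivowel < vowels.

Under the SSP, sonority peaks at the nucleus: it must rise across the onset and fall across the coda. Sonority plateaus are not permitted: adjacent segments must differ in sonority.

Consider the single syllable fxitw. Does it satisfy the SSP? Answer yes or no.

Onset: /f/ is a voiceless fricative (sonority 3), /x/ is a voiceless fricative (sonority 3); then the nucleus /i/ (sonority 9).
Onset profile 3-3-9 — does not strictly rise throughout.
Coda: /t/ is a voiceless stop (sonority 1), /w/ is a semivowel (sonority 8).
Coda profile 9-1-8 — does not strictly fall throughout.

no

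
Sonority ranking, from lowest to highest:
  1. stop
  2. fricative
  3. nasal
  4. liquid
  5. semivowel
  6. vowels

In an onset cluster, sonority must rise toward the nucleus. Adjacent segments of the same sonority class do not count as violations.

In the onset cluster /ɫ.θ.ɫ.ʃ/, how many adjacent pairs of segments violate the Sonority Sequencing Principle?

2

/ɫ/ — liquid, sonority 4.
/θ/ — fricative, sonority 2.
/ɫ/ — liquid, sonority 4.
/ʃ/ — fricative, sonority 2.
/ɫ/→/θ/: 4→2 (does not rise) — violation.
/θ/→/ɫ/: 2→4 (rises) — ok.
/ɫ/→/ʃ/: 4→2 (does not rise) — violation.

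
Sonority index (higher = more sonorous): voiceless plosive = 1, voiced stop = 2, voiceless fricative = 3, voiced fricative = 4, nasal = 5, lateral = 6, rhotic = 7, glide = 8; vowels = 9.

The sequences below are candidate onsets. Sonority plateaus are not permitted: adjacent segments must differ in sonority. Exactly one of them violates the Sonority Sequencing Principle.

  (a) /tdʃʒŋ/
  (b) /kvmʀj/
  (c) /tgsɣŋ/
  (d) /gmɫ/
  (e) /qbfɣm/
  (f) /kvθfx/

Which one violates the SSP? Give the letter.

(a) /tdʃʒŋ/: profile 1-2-3-4-5 — obeys.
(b) /kvmʀj/: profile 1-4-5-7-8 — obeys.
(c) /tgsɣŋ/: profile 1-2-3-4-5 — obeys.
(d) /gmɫ/: profile 2-5-6 — obeys.
(e) /qbfɣm/: profile 1-2-3-4-5 — obeys.
(f) /kvθfx/: profile 1-4-3-3-3 — violates.

f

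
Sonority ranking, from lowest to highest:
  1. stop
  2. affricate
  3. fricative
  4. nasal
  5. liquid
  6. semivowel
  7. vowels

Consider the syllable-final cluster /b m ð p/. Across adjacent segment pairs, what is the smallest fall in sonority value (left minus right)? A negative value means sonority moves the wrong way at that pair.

/b/ — stop, sonority 1.
/m/ — nasal, sonority 4.
/ð/ — fricative, sonority 3.
/p/ — stop, sonority 1.
/b/→/m/: change -3.
/m/→/ð/: change +1.
/ð/→/p/: change +2.
Minimum = -3.

-3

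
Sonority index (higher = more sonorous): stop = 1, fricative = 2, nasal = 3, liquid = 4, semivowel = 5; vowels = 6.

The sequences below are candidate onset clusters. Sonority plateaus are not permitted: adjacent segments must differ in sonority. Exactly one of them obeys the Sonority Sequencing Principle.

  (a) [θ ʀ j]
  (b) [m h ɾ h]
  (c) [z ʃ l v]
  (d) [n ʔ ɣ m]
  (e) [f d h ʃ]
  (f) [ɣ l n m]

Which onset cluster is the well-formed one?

(a) sonority 2-4-5: well-formed.
(b) sonority 3-2-4-2: ill-formed.
(c) sonority 2-2-4-2: ill-formed.
(d) sonority 3-1-2-3: ill-formed.
(e) sonority 2-1-2-2: ill-formed.
(f) sonority 2-4-3-3: ill-formed.

a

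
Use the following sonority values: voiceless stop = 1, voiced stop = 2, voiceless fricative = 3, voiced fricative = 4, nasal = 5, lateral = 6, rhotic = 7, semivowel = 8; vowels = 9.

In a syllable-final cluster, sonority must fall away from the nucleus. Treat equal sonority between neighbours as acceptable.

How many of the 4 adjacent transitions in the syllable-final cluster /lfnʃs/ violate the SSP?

/l/: lateral = 6.
/f/: voiceless fricative = 3.
/n/: nasal = 5.
/ʃ/: voiceless fricative = 3.
/s/: voiceless fricative = 3.
/l/→/f/: 6→3 (falls) — ok.
/f/→/n/: 3→5 (does not fall) — violation.
/n/→/ʃ/: 5→3 (falls) — ok.
/ʃ/→/s/: 3→3 (plateau, allowed) — ok.

1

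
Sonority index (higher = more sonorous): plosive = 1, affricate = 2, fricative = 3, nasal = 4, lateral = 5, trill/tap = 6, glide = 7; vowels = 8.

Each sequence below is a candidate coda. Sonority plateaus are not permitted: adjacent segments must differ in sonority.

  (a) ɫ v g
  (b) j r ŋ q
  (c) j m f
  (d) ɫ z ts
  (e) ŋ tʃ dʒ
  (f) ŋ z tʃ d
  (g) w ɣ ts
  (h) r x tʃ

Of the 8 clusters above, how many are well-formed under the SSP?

(a) 5-3-1 → obeys
(b) 7-6-4-1 → obeys
(c) 7-4-3 → obeys
(d) 5-3-2 → obeys
(e) 4-2-2 → violates
(f) 4-3-2-1 → obeys
(g) 7-3-2 → obeys
(h) 6-3-2 → obeys

7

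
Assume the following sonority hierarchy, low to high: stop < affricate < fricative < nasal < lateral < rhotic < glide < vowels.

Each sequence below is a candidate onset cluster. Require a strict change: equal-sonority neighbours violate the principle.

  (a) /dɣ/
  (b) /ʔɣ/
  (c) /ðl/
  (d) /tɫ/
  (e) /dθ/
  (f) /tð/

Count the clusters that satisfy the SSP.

(a) 1-3 → obeys
(b) 1-3 → obeys
(c) 3-5 → obeys
(d) 1-5 → obeys
(e) 1-3 → obeys
(f) 1-3 → obeys

6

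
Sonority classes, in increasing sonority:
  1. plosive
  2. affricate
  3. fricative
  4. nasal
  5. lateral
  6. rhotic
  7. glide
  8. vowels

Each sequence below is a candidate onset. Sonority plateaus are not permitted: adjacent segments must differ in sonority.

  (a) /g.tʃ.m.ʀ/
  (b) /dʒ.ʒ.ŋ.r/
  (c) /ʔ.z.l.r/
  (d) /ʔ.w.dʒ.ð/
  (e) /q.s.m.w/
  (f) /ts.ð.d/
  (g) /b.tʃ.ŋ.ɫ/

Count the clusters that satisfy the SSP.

(a) sonority 1-2-4-6: well-formed.
(b) sonority 2-3-4-6: well-formed.
(c) sonority 1-3-5-6: well-formed.
(d) sonority 1-7-2-3: ill-formed.
(e) sonority 1-3-4-7: well-formed.
(f) sonority 2-3-1: ill-formed.
(g) sonority 1-2-4-5: well-formed.

5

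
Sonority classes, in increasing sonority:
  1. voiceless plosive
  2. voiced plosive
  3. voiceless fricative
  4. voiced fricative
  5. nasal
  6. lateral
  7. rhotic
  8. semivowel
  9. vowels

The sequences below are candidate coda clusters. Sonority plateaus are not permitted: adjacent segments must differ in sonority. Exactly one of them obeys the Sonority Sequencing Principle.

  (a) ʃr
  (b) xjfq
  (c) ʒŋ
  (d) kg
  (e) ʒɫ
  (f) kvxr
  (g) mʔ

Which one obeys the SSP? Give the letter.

g

(a) 3-7 → violates
(b) 3-8-3-1 → violates
(c) 4-5 → violates
(d) 1-2 → violates
(e) 4-6 → violates
(f) 1-4-3-7 → violates
(g) 5-1 → obeys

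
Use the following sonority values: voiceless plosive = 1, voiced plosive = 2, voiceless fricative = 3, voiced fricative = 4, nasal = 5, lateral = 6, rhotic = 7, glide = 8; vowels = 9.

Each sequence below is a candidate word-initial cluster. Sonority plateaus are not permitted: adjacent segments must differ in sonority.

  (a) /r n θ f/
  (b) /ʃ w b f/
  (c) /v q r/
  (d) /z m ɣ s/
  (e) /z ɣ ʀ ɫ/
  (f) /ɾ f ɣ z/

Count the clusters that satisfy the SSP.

(a) /r n θ f/: profile 7-5-3-3 — violates.
(b) /ʃ w b f/: profile 3-8-2-3 — violates.
(c) /v q r/: profile 4-1-7 — violates.
(d) /z m ɣ s/: profile 4-5-4-3 — violates.
(e) /z ɣ ʀ ɫ/: profile 4-4-7-6 — violates.
(f) /ɾ f ɣ z/: profile 7-3-4-4 — violates.

0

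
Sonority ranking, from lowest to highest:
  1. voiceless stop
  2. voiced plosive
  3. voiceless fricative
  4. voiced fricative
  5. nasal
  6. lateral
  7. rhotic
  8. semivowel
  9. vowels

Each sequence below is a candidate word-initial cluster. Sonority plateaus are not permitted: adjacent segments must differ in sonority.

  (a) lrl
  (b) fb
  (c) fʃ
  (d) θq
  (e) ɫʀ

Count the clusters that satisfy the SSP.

(a) sonority 6-7-6: ill-formed.
(b) sonority 3-2: ill-formed.
(c) sonority 3-3: ill-formed.
(d) sonority 3-1: ill-formed.
(e) sonority 6-7: well-formed.

1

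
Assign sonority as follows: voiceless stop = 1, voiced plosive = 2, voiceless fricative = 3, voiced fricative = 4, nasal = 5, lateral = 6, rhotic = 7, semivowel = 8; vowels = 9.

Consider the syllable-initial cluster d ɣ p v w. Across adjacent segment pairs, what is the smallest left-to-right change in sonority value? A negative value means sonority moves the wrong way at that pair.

-3

/d/ — voiced plosive, sonority 2.
/ɣ/ — voiced fricative, sonority 4.
/p/ — voiceless stop, sonority 1.
/v/ — voiced fricative, sonority 4.
/w/ — semivowel, sonority 8.
/d/→/ɣ/: change +2.
/ɣ/→/p/: change -3.
/p/→/v/: change +3.
/v/→/w/: change +4.
Minimum = -3.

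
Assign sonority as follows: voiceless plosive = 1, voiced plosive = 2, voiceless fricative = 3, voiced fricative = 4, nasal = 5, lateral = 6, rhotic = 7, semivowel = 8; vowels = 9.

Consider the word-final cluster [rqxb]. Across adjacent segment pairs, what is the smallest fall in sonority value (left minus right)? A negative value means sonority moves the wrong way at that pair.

-2

/r/: rhotic = 7.
/q/: voiceless plosive = 1.
/x/: voiceless fricative = 3.
/b/: voiced plosive = 2.
/r/→/q/: change +6.
/q/→/x/: change -2.
/x/→/b/: change +1.
Minimum = -2.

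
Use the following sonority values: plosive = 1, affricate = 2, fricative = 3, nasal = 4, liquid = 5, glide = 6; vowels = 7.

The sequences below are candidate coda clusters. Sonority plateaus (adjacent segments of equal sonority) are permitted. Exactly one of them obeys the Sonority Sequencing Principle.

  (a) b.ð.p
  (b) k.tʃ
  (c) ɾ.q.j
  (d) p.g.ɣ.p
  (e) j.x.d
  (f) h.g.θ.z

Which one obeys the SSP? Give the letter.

e

(a) sonority 1-3-1: ill-formed.
(b) sonority 1-2: ill-formed.
(c) sonority 5-1-6: ill-formed.
(d) sonority 1-1-3-1: ill-formed.
(e) sonority 6-3-1: well-formed.
(f) sonority 3-1-3-3: ill-formed.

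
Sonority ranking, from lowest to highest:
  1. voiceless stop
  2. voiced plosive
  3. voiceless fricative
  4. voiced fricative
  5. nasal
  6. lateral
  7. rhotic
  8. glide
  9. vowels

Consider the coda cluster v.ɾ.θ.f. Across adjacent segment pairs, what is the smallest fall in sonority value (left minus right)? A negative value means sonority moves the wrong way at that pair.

/v/ is a voiced fricative (sonority 4).
/ɾ/ is a rhotic (sonority 7).
/θ/ is a voiceless fricative (sonority 3).
/f/ is a voiceless fricative (sonority 3).
/v/→/ɾ/: change -3.
/ɾ/→/θ/: change +4.
/θ/→/f/: change +0.
Minimum = -3.

-3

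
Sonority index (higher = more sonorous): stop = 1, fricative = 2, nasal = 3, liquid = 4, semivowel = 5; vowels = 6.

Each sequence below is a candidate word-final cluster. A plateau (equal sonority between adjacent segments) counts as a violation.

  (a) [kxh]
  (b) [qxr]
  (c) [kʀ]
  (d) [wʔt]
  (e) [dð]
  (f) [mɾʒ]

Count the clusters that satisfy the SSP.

0

(a) 1-2-2 → violates
(b) 1-2-4 → violates
(c) 1-4 → violates
(d) 5-1-1 → violates
(e) 1-2 → violates
(f) 3-4-2 → violates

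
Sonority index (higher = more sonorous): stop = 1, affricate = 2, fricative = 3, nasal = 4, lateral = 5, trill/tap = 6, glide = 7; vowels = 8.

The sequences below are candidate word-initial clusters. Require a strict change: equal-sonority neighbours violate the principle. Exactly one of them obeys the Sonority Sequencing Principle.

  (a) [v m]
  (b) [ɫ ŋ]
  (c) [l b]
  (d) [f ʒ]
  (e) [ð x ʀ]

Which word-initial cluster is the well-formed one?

a

(a) sonority 3-4: well-formed.
(b) sonority 5-4: ill-formed.
(c) sonority 5-1: ill-formed.
(d) sonority 3-3: ill-formed.
(e) sonority 3-3-6: ill-formed.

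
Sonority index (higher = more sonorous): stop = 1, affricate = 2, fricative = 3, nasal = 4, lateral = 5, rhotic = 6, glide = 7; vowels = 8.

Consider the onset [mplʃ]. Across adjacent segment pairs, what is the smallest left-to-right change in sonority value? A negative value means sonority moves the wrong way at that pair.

-3

/m/: nasal = 4.
/p/: stop = 1.
/l/: lateral = 5.
/ʃ/: fricative = 3.
/m/→/p/: change -3.
/p/→/l/: change +4.
/l/→/ʃ/: change -2.
Minimum = -3.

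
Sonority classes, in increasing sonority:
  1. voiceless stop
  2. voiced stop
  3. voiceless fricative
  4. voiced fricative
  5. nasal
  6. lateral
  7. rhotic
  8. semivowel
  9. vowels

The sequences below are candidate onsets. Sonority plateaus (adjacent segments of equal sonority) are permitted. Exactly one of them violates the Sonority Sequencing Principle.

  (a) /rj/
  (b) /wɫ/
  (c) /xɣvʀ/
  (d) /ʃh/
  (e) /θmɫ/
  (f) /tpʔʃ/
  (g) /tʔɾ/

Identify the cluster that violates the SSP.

(a) /rj/: profile 7-8 — obeys.
(b) /wɫ/: profile 8-6 — violates.
(c) /xɣvʀ/: profile 3-4-4-7 — obeys.
(d) /ʃh/: profile 3-3 — obeys.
(e) /θmɫ/: profile 3-5-6 — obeys.
(f) /tpʔʃ/: profile 1-1-1-3 — obeys.
(g) /tʔɾ/: profile 1-1-7 — obeys.

b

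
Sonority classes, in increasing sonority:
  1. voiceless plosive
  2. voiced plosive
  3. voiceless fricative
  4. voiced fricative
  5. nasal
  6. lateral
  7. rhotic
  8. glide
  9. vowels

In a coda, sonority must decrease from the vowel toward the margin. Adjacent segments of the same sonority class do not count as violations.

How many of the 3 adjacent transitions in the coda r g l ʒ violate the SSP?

/r/ — rhotic, sonority 7.
/g/ — voiced plosive, sonority 2.
/l/ — lateral, sonority 6.
/ʒ/ — voiced fricative, sonority 4.
/r/→/g/: 7→2 (falls) — ok.
/g/→/l/: 2→6 (does not fall) — violation.
/l/→/ʒ/: 6→4 (falls) — ok.

1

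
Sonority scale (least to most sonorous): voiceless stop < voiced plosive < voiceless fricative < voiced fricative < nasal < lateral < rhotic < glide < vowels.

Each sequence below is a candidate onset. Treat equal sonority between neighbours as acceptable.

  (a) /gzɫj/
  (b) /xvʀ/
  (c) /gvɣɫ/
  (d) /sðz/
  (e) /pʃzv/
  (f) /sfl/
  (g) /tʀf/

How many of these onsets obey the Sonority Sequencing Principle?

(a) /gzɫj/: profile 2-4-6-8 — obeys.
(b) /xvʀ/: profile 3-4-7 — obeys.
(c) /gvɣɫ/: profile 2-4-4-6 — obeys.
(d) /sðz/: profile 3-4-4 — obeys.
(e) /pʃzv/: profile 1-3-4-4 — obeys.
(f) /sfl/: profile 3-3-6 — obeys.
(g) /tʀf/: profile 1-7-3 — violates.

6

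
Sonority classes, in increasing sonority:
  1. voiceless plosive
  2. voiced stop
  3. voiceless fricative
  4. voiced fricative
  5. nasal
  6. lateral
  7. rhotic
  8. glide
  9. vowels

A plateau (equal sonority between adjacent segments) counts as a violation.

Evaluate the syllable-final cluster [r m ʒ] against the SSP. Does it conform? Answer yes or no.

yes

/r/: rhotic = 7.
/m/: nasal = 5.
/ʒ/: voiced fricative = 4.
The profile 7-5-4 strictly falls, so the syllable-final cluster satisfies the SSP.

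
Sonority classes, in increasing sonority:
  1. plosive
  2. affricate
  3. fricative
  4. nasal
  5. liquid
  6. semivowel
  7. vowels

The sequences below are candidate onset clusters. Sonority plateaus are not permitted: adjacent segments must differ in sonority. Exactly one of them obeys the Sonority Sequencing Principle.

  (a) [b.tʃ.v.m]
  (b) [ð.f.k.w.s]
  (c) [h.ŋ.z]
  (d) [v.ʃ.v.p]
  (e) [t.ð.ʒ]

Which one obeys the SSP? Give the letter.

a

(a) sonority 1-2-3-4: well-formed.
(b) sonority 3-3-1-6-3: ill-formed.
(c) sonority 3-4-3: ill-formed.
(d) sonority 3-3-3-1: ill-formed.
(e) sonority 1-3-3: ill-formed.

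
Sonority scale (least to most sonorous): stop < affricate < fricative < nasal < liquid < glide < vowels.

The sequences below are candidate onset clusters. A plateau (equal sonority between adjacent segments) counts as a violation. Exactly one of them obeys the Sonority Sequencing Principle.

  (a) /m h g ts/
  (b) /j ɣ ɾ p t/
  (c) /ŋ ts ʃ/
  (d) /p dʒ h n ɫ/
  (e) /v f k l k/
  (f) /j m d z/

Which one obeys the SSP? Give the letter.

(a) sonority 4-3-1-2: ill-formed.
(b) sonority 6-3-5-1-1: ill-formed.
(c) sonority 4-2-3: ill-formed.
(d) sonority 1-2-3-4-5: well-formed.
(e) sonority 3-3-1-5-1: ill-formed.
(f) sonority 6-4-1-3: ill-formed.

d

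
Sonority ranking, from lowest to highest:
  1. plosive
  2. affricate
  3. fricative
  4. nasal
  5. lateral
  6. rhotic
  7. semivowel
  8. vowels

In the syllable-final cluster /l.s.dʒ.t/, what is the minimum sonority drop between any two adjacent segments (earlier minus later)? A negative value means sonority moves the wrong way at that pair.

1

/l/: lateral = 5.
/s/: fricative = 3.
/dʒ/: affricate = 2.
/t/: plosive = 1.
/l/→/s/: change +2.
/s/→/dʒ/: change +1.
/dʒ/→/t/: change +1.
Minimum = 1.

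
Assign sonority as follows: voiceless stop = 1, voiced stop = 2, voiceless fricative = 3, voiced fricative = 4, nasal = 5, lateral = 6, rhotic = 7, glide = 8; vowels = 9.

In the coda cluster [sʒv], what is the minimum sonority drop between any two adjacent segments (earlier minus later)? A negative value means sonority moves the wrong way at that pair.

/s/: voiceless fricative = 3.
/ʒ/: voiced fricative = 4.
/v/: voiced fricative = 4.
/s/→/ʒ/: change -1.
/ʒ/→/v/: change +0.
Minimum = -1.

-1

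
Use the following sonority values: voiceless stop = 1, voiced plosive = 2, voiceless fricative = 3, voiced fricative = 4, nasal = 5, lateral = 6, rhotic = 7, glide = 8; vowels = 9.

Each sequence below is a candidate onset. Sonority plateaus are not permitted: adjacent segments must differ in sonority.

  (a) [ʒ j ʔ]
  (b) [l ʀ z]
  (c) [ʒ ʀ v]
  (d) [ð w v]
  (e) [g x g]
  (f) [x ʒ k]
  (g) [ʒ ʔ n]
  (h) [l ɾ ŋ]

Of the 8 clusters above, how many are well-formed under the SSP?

0

(a) [ʒ j ʔ]: profile 4-8-1 — violates.
(b) [l ʀ z]: profile 6-7-4 — violates.
(c) [ʒ ʀ v]: profile 4-7-4 — violates.
(d) [ð w v]: profile 4-8-4 — violates.
(e) [g x g]: profile 2-3-2 — violates.
(f) [x ʒ k]: profile 3-4-1 — violates.
(g) [ʒ ʔ n]: profile 4-1-5 — violates.
(h) [l ɾ ŋ]: profile 6-7-5 — violates.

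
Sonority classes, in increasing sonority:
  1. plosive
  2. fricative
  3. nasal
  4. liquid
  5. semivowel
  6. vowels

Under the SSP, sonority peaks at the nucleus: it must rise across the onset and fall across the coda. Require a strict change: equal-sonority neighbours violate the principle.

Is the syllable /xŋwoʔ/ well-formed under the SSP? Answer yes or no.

Onset: /x/ is a fricative (sonority 2), /ŋ/ is a nasal (sonority 3), /w/ is a semivowel (sonority 5); then the nucleus /o/ (sonority 6).
Onset profile 2-3-5-6 — rises to the nucleus.
Coda: /ʔ/ is a plosive (sonority 1).
Coda profile 6-1 — falls from the nucleus.

yes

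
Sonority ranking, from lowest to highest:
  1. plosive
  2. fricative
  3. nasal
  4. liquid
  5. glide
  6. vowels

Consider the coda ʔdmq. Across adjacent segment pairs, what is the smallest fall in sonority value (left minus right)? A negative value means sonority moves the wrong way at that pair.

/ʔ/ is a plosive (sonority 1).
/d/ is a plosive (sonority 1).
/m/ is a nasal (sonority 3).
/q/ is a plosive (sonority 1).
/ʔ/→/d/: change +0.
/d/→/m/: change -2.
/m/→/q/: change +2.
Minimum = -2.

-2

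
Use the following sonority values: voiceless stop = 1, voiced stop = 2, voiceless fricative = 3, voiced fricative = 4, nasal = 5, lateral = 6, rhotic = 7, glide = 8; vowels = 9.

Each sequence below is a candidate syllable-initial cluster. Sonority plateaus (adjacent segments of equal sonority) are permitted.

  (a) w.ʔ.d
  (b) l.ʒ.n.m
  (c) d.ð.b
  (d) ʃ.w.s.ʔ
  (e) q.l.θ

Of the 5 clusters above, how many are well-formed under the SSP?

(a) w.ʔ.d: profile 8-1-2 — violates.
(b) l.ʒ.n.m: profile 6-4-5-5 — violates.
(c) d.ð.b: profile 2-4-2 — violates.
(d) ʃ.w.s.ʔ: profile 3-8-3-1 — violates.
(e) q.l.θ: profile 1-6-3 — violates.

0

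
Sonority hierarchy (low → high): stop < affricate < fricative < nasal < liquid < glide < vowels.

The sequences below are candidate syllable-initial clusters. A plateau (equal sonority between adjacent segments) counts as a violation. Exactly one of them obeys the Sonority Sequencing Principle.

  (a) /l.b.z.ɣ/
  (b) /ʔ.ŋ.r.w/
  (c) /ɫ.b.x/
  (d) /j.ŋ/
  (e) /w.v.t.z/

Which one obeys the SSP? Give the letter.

(a) /l.b.z.ɣ/: profile 5-1-3-3 — violates.
(b) /ʔ.ŋ.r.w/: profile 1-4-5-6 — obeys.
(c) /ɫ.b.x/: profile 5-1-3 — violates.
(d) /j.ŋ/: profile 6-4 — violates.
(e) /w.v.t.z/: profile 6-3-1-3 — violates.

b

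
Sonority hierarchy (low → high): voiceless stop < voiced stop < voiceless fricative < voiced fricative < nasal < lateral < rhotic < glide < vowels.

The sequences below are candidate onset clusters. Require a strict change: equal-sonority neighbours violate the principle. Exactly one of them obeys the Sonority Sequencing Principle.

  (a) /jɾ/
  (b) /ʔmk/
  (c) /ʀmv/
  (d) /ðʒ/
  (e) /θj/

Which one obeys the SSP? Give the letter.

e

(a) sonority 8-7: ill-formed.
(b) sonority 1-5-1: ill-formed.
(c) sonority 7-5-4: ill-formed.
(d) sonority 4-4: ill-formed.
(e) sonority 3-8: well-formed.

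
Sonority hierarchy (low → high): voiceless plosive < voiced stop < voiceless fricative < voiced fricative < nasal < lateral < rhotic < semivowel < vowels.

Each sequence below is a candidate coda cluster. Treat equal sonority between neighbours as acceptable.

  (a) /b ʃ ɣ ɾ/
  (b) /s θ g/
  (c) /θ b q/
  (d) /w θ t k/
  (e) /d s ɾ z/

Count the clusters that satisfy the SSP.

3

(a) /b ʃ ɣ ɾ/: profile 2-3-4-7 — violates.
(b) /s θ g/: profile 3-3-2 — obeys.
(c) /θ b q/: profile 3-2-1 — obeys.
(d) /w θ t k/: profile 8-3-1-1 — obeys.
(e) /d s ɾ z/: profile 2-3-7-4 — violates.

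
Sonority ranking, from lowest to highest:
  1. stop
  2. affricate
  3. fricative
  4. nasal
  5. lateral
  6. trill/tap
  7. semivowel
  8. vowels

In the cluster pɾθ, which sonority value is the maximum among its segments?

/p/: stop = 1.
/ɾ/: trill/tap = 6.
/θ/: fricative = 3.
The maximum is 6.

6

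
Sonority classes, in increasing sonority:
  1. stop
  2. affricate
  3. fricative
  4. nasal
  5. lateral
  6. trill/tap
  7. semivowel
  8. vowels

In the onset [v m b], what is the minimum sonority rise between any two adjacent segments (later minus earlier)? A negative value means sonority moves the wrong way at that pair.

/v/ is a fricative (sonority 3).
/m/ is a nasal (sonority 4).
/b/ is a stop (sonority 1).
/v/→/m/: change +1.
/m/→/b/: change -3.
Minimum = -3.

-3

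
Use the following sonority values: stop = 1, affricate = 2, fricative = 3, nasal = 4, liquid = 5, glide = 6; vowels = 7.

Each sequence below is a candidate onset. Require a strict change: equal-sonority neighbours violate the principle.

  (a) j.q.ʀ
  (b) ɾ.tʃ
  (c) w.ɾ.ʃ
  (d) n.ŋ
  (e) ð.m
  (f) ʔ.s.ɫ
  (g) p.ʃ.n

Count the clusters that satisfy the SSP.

3

(a) j.q.ʀ: profile 6-1-5 — violates.
(b) ɾ.tʃ: profile 5-2 — violates.
(c) w.ɾ.ʃ: profile 6-5-3 — violates.
(d) n.ŋ: profile 4-4 — violates.
(e) ð.m: profile 3-4 — obeys.
(f) ʔ.s.ɫ: profile 1-3-5 — obeys.
(g) p.ʃ.n: profile 1-3-4 — obeys.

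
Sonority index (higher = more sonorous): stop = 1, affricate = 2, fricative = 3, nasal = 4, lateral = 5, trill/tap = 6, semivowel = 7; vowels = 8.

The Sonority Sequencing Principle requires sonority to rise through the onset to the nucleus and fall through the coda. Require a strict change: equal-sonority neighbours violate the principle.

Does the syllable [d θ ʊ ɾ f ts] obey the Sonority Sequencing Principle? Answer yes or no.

Onset: /d/ is a stop (sonority 1), /θ/ is a fricative (sonority 3); then the nucleus /ʊ/ (sonority 8).
Onset profile 1-3-8 — rises to the nucleus.
Coda: /ɾ/ is a trill/tap (sonority 6), /f/ is a fricative (sonority 3), /ts/ is an affricate (sonority 2).
Coda profile 8-6-3-2 — falls from the nucleus.

yes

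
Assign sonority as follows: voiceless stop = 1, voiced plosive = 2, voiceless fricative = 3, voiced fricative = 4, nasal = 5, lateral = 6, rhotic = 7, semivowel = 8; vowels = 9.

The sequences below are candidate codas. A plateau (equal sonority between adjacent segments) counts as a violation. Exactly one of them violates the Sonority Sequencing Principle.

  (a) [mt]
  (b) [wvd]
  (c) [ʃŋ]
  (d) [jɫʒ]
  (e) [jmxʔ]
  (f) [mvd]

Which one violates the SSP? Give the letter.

c

(a) sonority 5-1: well-formed.
(b) sonority 8-4-2: well-formed.
(c) sonority 3-5: ill-formed.
(d) sonority 8-6-4: well-formed.
(e) sonority 8-5-3-1: well-formed.
(f) sonority 5-4-2: well-formed.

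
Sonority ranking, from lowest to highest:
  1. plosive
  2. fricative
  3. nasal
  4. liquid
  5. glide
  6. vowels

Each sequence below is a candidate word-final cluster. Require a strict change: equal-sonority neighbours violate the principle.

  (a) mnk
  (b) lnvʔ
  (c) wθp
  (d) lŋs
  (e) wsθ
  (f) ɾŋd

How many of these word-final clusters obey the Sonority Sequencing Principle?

(a) 3-3-1 → violates
(b) 4-3-2-1 → obeys
(c) 5-2-1 → obeys
(d) 4-3-2 → obeys
(e) 5-2-2 → violates
(f) 4-3-1 → obeys

4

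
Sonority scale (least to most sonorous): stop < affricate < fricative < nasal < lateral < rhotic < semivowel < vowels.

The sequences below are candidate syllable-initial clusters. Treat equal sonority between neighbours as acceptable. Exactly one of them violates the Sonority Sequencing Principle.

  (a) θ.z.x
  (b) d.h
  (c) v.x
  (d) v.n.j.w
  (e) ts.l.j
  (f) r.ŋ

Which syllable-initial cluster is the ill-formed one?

f

(a) sonority 3-3-3: well-formed.
(b) sonority 1-3: well-formed.
(c) sonority 3-3: well-formed.
(d) sonority 3-4-7-7: well-formed.
(e) sonority 2-5-7: well-formed.
(f) sonority 6-4: ill-formed.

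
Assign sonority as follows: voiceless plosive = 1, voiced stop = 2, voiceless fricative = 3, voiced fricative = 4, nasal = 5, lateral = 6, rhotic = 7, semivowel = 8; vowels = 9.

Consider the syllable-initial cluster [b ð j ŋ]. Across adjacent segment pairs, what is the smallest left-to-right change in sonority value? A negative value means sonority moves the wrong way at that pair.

-3

/b/ — voiced stop, sonority 2.
/ð/ — voiced fricative, sonority 4.
/j/ — semivowel, sonority 8.
/ŋ/ — nasal, sonority 5.
/b/→/ð/: change +2.
/ð/→/j/: change +4.
/j/→/ŋ/: change -3.
Minimum = -3.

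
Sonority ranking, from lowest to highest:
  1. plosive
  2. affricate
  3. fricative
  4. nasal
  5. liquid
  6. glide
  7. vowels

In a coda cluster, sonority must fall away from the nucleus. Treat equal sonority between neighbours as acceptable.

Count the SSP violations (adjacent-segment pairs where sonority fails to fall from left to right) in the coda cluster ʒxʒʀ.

1

/ʒ/: fricative = 3.
/x/: fricative = 3.
/ʒ/: fricative = 3.
/ʀ/: liquid = 5.
/ʒ/→/x/: 3→3 (plateau, allowed) — ok.
/x/→/ʒ/: 3→3 (plateau, allowed) — ok.
/ʒ/→/ʀ/: 3→5 (does not fall) — violation.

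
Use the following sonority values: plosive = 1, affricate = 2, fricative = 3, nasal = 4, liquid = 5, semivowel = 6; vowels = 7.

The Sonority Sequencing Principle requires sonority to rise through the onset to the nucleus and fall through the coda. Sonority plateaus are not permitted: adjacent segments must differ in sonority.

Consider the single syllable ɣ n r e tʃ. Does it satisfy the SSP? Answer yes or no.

yes

Onset: /ɣ/ is a fricative (sonority 3), /n/ is a nasal (sonority 4), /r/ is a liquid (sonority 5); then the nucleus /e/ (sonority 7).
Onset profile 3-4-5-7 — rises to the nucleus.
Coda: /tʃ/ is an affricate (sonority 2).
Coda profile 7-2 — falls from the nucleus.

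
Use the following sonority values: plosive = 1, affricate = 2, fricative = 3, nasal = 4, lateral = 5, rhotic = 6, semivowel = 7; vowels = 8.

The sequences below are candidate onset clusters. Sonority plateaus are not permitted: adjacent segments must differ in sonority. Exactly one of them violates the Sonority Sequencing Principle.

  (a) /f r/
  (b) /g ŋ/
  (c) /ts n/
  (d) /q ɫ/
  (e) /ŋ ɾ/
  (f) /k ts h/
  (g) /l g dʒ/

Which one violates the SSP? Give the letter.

(a) 3-6 → obeys
(b) 1-4 → obeys
(c) 2-4 → obeys
(d) 1-5 → obeys
(e) 4-6 → obeys
(f) 1-2-3 → obeys
(g) 5-1-2 → violates

g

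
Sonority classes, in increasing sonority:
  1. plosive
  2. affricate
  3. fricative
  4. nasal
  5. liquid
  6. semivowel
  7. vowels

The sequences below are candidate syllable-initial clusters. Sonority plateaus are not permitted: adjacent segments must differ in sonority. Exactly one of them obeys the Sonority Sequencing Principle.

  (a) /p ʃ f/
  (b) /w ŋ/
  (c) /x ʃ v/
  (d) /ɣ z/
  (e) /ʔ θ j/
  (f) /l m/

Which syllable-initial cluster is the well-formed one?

(a) 1-3-3 → violates
(b) 6-4 → violates
(c) 3-3-3 → violates
(d) 3-3 → violates
(e) 1-3-6 → obeys
(f) 5-4 → violates

e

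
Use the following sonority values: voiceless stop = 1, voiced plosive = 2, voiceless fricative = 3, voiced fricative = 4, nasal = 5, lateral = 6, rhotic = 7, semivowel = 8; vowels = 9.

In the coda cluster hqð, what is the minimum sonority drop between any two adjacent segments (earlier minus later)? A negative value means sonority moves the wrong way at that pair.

/h/ — voiceless fricative, sonority 3.
/q/ — voiceless stop, sonority 1.
/ð/ — voiced fricative, sonority 4.
/h/→/q/: change +2.
/q/→/ð/: change -3.
Minimum = -3.

-3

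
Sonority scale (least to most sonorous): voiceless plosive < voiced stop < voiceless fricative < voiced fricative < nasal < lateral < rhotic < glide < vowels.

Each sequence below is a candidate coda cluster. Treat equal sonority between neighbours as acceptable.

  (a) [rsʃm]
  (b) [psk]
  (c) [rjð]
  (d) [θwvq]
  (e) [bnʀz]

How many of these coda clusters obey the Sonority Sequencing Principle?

0

(a) [rsʃm]: profile 7-3-3-5 — violates.
(b) [psk]: profile 1-3-1 — violates.
(c) [rjð]: profile 7-8-4 — violates.
(d) [θwvq]: profile 3-8-4-1 — violates.
(e) [bnʀz]: profile 2-5-7-4 — violates.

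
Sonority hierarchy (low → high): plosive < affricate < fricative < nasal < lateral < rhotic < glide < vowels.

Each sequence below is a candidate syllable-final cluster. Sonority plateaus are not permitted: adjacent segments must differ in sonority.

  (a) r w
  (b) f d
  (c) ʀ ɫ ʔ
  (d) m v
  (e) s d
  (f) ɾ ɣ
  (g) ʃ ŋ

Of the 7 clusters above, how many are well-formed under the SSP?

5

(a) r w: profile 6-7 — violates.
(b) f d: profile 3-1 — obeys.
(c) ʀ ɫ ʔ: profile 6-5-1 — obeys.
(d) m v: profile 4-3 — obeys.
(e) s d: profile 3-1 — obeys.
(f) ɾ ɣ: profile 6-3 — obeys.
(g) ʃ ŋ: profile 3-4 — violates.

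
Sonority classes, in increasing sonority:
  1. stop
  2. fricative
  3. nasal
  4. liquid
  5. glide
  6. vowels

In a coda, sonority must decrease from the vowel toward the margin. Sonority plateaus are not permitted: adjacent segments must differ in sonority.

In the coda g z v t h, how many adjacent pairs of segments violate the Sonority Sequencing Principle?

3

/g/ is a stop (sonority 1).
/z/ is a fricative (sonority 2).
/v/ is a fricative (sonority 2).
/t/ is a stop (sonority 1).
/h/ is a fricative (sonority 2).
/g/→/z/: 1→2 (does not fall) — violation.
/z/→/v/: 2→2 (plateau) — violation.
/v/→/t/: 2→1 (falls) — ok.
/t/→/h/: 1→2 (does not fall) — violation.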